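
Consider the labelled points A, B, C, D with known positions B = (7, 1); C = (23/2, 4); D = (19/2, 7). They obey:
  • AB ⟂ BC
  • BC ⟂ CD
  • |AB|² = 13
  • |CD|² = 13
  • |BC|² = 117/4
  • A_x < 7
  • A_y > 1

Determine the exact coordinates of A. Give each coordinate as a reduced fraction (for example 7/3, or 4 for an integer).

1. A_x = 5  [[AB ⟂ BC ⇒ -9/2x-3y+69/2=0] ∩ [|A−(7, 1)|²=13]]
2. A_y = 4  [[AB ⟂ BC ⇒ -9/2x-3y+69/2=0] ∩ [|A−(7, 1)|²=13]]
   so A = (5, 4)

A = (5, 4)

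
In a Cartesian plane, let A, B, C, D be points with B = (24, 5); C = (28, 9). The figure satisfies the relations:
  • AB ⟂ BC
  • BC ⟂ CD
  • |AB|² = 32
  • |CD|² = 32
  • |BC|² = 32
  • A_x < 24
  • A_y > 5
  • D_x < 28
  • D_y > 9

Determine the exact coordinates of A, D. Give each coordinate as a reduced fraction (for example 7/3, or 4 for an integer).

A = (20, 9)
D = (24, 13)

1. A_x = 20  [[AB ⟂ BC ⇒ -4x-4y+116=0] ∩ [|A−(24, 5)|²=32]]
2. A_y = 9  [[AB ⟂ BC ⇒ -4x-4y+116=0] ∩ [|A−(24, 5)|²=32]]
   so A = (20, 9)
3. D_x = 24  [[BC ⟂ CD ⇒ 4x+4y-148=0] ∩ [|D−(28, 9)|²=32]]
4. D_y = 13  [[BC ⟂ CD ⇒ 4x+4y-148=0] ∩ [|D−(28, 9)|²=32]]
   so D = (24, 13)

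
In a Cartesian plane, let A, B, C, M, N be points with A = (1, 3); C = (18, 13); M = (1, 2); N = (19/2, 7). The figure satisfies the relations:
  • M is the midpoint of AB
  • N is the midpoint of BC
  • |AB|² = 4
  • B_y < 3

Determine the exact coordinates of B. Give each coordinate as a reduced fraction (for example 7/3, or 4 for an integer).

1. B_x = 1  [B = 2·M−A = 2·(1, 2)−(1, 3)]
2. B_y = 1  [B = 2·M−A = 2·(1, 2)−(1, 3)]
   so B = (1, 1)

B = (1, 1)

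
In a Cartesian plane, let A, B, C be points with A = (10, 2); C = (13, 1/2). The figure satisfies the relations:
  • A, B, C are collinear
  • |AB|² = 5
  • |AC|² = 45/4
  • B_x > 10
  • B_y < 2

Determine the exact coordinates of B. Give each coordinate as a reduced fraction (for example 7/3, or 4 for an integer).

B = (12, 1)

1. B_x = 12  [[A, B, C are collinear ⇒ -3/2x-3y+21=0] ∩ [|B−(10, 2)|²=5]]
2. B_y = 1  [[A, B, C are collinear ⇒ -3/2x-3y+21=0] ∩ [|B−(10, 2)|²=5]]
   so B = (12, 1)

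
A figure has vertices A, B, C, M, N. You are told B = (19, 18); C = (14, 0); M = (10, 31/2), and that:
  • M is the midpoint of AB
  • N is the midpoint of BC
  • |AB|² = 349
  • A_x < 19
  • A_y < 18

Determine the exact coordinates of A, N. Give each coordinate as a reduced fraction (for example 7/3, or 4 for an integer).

1. A_x = 1  [A = 2·M−B = 2·(10, 31/2)−(19, 18)]
2. A_y = 13  [A = 2·M−B = 2·(10, 31/2)−(19, 18)]
   so A = (1, 13)
3. N_x = 33/2  [2·N = B+C = (19, 18)+(14, 0)]
4. N_y = 9  [2·N = B+C = (19, 18)+(14, 0)]
   so N = (33/2, 9)

A = (1, 13)
N = (33/2, 9)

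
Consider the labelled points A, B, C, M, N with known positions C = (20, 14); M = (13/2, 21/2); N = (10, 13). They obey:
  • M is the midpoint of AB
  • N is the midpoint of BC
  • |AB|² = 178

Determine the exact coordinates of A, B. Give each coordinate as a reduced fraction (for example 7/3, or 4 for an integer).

1. B_x = 0  [B = 2·N−C = 2·(10, 13)−(20, 14)]
2. B_y = 12  [B = 2·N−C = 2·(10, 13)−(20, 14)]
   so B = (0, 12)
3. A_x = 13  [A = 2·M−B = 2·(13/2, 21/2)−(0, 12)]
4. A_y = 9  [A = 2·M−B = 2·(13/2, 21/2)−(0, 12)]
   so A = (13, 9)

A = (13, 9)
B = (0, 12)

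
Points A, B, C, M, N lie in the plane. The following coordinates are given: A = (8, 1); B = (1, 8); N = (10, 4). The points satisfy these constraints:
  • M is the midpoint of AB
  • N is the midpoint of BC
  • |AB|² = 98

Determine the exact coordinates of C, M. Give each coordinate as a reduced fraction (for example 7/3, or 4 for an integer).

C = (19, 0)
M = (9/2, 9/2)

1. M_x = 9/2  [2·M = A+B = (8, 1)+(1, 8)]
2. M_y = 9/2  [2·M = A+B = (8, 1)+(1, 8)]
   so M = (9/2, 9/2)
3. C_x = 19  [C = 2·N−B = 2·(10, 4)−(1, 8)]
4. C_y = 0  [C = 2·N−B = 2·(10, 4)−(1, 8)]
   so C = (19, 0)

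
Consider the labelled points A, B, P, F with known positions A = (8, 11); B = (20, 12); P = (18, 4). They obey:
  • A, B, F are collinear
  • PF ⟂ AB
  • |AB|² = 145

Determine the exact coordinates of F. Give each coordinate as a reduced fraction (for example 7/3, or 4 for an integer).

F = (2516/145, 1708/145)

1. F_x = 2516/145  [[A, B, F are collinear ⇒ -1x+12y-124=0] ∩ [PF ⟂ AB ⇒ 12x+1y-220=0]]
2. F_y = 1708/145  [[A, B, F are collinear ⇒ -1x+12y-124=0] ∩ [PF ⟂ AB ⇒ 12x+1y-220=0]]
   so F = (2516/145, 1708/145)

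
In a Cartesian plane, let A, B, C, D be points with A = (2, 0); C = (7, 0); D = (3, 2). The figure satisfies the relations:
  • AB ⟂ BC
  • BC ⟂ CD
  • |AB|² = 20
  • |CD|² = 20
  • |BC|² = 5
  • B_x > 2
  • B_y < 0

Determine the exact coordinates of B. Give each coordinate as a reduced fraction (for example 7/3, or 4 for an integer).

B = (6, -2)

1. B_x = 6  [[BC ⟂ CD ⇒ 4x-2y-28=0] ∩ [|B−(2, 0)|²=20]]
2. B_y = -2  [[BC ⟂ CD ⇒ 4x-2y-28=0] ∩ [|B−(2, 0)|²=20]]
   so B = (6, -2)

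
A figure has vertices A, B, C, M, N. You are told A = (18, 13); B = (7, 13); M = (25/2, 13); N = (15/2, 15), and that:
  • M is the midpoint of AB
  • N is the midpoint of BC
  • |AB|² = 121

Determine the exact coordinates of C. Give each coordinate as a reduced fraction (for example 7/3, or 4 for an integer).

C = (8, 17)

1. C_x = 8  [C = 2·N−B = 2·(15/2, 15)−(7, 13)]
2. C_y = 17  [C = 2·N−B = 2·(15/2, 15)−(7, 13)]
   so C = (8, 17)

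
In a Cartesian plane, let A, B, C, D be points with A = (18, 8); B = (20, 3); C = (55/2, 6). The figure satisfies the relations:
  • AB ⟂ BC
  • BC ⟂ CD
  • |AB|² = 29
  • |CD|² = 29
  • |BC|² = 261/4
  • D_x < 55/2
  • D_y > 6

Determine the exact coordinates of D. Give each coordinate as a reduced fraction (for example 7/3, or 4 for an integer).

1. D_x = 51/2  [[BC ⟂ CD ⇒ 15/2x+3y-897/4=0] ∩ [|D−(55/2, 6)|²=29]]
2. D_y = 11  [[BC ⟂ CD ⇒ 15/2x+3y-897/4=0] ∩ [|D−(55/2, 6)|²=29]]
   so D = (51/2, 11)

D = (51/2, 11)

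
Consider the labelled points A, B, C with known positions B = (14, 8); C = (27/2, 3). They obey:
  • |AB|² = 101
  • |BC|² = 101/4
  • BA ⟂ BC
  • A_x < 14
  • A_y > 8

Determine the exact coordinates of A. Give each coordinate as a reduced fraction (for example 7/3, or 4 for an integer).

1. A_x = 4  [[BA ⟂ BC ⇒ -1/2x-5y+47=0] ∩ [|A−(14, 8)|²=101]]
2. A_y = 9  [[BA ⟂ BC ⇒ -1/2x-5y+47=0] ∩ [|A−(14, 8)|²=101]]
   so A = (4, 9)

A = (4, 9)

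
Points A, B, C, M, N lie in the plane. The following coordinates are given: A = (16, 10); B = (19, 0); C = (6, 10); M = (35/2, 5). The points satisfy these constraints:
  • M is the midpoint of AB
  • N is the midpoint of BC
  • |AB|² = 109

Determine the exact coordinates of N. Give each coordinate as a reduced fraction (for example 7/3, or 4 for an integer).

1. N_x = 25/2  [2·N = B+C = (19, 0)+(6, 10)]
2. N_y = 5  [2·N = B+C = (19, 0)+(6, 10)]
   so N = (25/2, 5)

N = (25/2, 5)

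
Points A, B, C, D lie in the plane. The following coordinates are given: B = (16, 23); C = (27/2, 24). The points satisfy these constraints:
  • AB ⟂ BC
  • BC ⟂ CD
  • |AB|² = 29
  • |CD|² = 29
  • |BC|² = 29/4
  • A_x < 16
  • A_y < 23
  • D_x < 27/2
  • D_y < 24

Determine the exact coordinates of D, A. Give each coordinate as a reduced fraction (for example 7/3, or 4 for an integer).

1. D_x = 23/2  [[BC ⟂ CD ⇒ -5/2x+1y+39/4=0] ∩ [|D−(27/2, 24)|²=29]]
2. D_y = 19  [[BC ⟂ CD ⇒ -5/2x+1y+39/4=0] ∩ [|D−(27/2, 24)|²=29]]
   so D = (23/2, 19)
3. A_x = 14  [[AB ⟂ BC ⇒ 5/2x-1y-17=0] ∩ [|A−(16, 23)|²=29]]
4. A_y = 18  [[AB ⟂ BC ⇒ 5/2x-1y-17=0] ∩ [|A−(16, 23)|²=29]]
   so A = (14, 18)

D = (23/2, 19)
A = (14, 18)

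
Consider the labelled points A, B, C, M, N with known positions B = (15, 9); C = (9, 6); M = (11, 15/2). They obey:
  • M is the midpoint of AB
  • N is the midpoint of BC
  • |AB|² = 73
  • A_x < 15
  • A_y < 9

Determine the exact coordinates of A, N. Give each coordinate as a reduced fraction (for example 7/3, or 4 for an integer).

A = (7, 6)
N = (12, 15/2)

1. A_x = 7  [A = 2·M−B = 2·(11, 15/2)−(15, 9)]
2. A_y = 6  [A = 2·M−B = 2·(11, 15/2)−(15, 9)]
   so A = (7, 6)
3. N_x = 12  [2·N = B+C = (15, 9)+(9, 6)]
4. N_y = 15/2  [2·N = B+C = (15, 9)+(9, 6)]
   so N = (12, 15/2)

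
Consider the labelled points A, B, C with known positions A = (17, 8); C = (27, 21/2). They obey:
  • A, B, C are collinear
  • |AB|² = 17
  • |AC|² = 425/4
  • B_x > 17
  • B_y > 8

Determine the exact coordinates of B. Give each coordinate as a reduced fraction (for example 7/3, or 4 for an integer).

B = (21, 9)

1. B_x = 21  [[A, B, C are collinear ⇒ 5/2x-10y+75/2=0] ∩ [|B−(17, 8)|²=17]]
2. B_y = 9  [[A, B, C are collinear ⇒ 5/2x-10y+75/2=0] ∩ [|B−(17, 8)|²=17]]
   so B = (21, 9)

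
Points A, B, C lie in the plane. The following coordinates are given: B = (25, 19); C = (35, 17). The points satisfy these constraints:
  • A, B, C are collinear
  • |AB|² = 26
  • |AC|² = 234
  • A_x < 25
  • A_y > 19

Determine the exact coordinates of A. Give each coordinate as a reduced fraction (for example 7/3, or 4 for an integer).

1. A_x = 20  [[A, B, C are collinear ⇒ 2x+10y-240=0] ∩ [|A−(25, 19)|²=26]]
2. A_y = 20  [[A, B, C are collinear ⇒ 2x+10y-240=0] ∩ [|A−(25, 19)|²=26]]
   so A = (20, 20)

A = (20, 20)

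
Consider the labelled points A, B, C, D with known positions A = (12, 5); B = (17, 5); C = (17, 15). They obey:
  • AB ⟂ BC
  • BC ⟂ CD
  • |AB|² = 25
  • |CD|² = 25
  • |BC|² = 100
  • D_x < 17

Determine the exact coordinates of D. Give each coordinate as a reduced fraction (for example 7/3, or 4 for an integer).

D = (12, 15)

1. D_x = 12  [[BC ⟂ CD ⇒ 10y-150=0] ∩ [|D−(17, 15)|²=25]]
2. D_y = 15  [[BC ⟂ CD ⇒ 10y-150=0] ∩ [|D−(17, 15)|²=25]]
   so D = (12, 15)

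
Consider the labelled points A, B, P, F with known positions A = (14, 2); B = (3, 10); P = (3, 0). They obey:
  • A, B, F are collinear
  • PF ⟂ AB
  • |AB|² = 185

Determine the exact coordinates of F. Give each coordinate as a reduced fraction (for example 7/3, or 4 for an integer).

F = (287/37, 242/37)

1. F_x = 287/37  [[A, B, F are collinear ⇒ -8x-11y+134=0] ∩ [PF ⟂ AB ⇒ -11x+8y+33=0]]
2. F_y = 242/37  [[A, B, F are collinear ⇒ -8x-11y+134=0] ∩ [PF ⟂ AB ⇒ -11x+8y+33=0]]
   so F = (287/37, 242/37)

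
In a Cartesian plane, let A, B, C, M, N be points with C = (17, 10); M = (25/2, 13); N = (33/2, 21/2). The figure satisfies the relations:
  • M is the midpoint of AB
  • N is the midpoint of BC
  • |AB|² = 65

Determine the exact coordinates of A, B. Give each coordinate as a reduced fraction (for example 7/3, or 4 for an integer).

1. B_x = 16  [B = 2·N−C = 2·(33/2, 21/2)−(17, 10)]
2. B_y = 11  [B = 2·N−C = 2·(33/2, 21/2)−(17, 10)]
   so B = (16, 11)
3. A_x = 9  [A = 2·M−B = 2·(25/2, 13)−(16, 11)]
4. A_y = 15  [A = 2·M−B = 2·(25/2, 13)−(16, 11)]
   so A = (9, 15)

A = (9, 15)
B = (16, 11)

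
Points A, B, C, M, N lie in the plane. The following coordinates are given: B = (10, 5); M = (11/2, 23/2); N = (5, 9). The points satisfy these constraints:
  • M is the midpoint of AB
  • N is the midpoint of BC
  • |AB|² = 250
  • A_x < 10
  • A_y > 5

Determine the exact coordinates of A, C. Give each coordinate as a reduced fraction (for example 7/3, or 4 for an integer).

A = (1, 18)
C = (0, 13)

1. A_x = 1  [A = 2·M−B = 2·(11/2, 23/2)−(10, 5)]
2. A_y = 18  [A = 2·M−B = 2·(11/2, 23/2)−(10, 5)]
   so A = (1, 18)
3. C_x = 0  [C = 2·N−B = 2·(5, 9)−(10, 5)]
4. C_y = 13  [C = 2·N−B = 2·(5, 9)−(10, 5)]
   so C = (0, 13)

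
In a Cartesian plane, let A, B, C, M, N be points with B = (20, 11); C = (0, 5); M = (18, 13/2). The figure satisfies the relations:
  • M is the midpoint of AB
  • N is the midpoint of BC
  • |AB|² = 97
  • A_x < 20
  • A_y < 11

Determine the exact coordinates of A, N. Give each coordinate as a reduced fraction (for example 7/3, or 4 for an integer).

A = (16, 2)
N = (10, 8)

1. A_x = 16  [A = 2·M−B = 2·(18, 13/2)−(20, 11)]
2. A_y = 2  [A = 2·M−B = 2·(18, 13/2)−(20, 11)]
   so A = (16, 2)
3. N_x = 10  [2·N = B+C = (20, 11)+(0, 5)]
4. N_y = 8  [2·N = B+C = (20, 11)+(0, 5)]
   so N = (10, 8)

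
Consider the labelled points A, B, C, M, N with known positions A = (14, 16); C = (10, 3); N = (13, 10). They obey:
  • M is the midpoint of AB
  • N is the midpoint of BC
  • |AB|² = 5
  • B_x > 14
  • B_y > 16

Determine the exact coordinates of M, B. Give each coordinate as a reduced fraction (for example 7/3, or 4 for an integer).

M = (15, 33/2)
B = (16, 17)

1. B_x = 16  [B = 2·N−C = 2·(13, 10)−(10, 3)]
2. B_y = 17  [B = 2·N−C = 2·(13, 10)−(10, 3)]
   so B = (16, 17)
3. M_x = 15  [2·M = A+B = (14, 16)+(16, 17)]
4. M_y = 33/2  [2·M = A+B = (14, 16)+(16, 17)]
   so M = (15, 33/2)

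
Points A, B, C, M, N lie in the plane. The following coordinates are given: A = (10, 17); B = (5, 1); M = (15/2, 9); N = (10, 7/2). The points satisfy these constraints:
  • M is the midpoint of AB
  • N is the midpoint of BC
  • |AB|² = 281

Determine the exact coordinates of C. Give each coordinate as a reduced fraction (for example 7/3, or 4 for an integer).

1. C_x = 15  [C = 2·N−B = 2·(10, 7/2)−(5, 1)]
2. C_y = 6  [C = 2·N−B = 2·(10, 7/2)−(5, 1)]
   so C = (15, 6)

C = (15, 6)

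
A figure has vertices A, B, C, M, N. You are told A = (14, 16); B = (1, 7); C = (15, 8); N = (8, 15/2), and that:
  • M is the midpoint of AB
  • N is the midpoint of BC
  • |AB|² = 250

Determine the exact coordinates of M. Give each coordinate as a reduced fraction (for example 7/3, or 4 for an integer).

1. M_x = 15/2  [2·M = A+B = (14, 16)+(1, 7)]
2. M_y = 23/2  [2·M = A+B = (14, 16)+(1, 7)]
   so M = (15/2, 23/2)

M = (15/2, 23/2)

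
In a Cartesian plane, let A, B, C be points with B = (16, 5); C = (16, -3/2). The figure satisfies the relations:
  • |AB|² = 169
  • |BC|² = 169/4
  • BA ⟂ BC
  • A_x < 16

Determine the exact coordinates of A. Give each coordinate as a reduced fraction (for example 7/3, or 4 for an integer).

A = (3, 5)

1. A_x = 3  [[BA ⟂ BC ⇒ -13/2y+65/2=0] ∩ [|A−(16, 5)|²=169]]
2. A_y = 5  [[BA ⟂ BC ⇒ -13/2y+65/2=0] ∩ [|A−(16, 5)|²=169]]
   so A = (3, 5)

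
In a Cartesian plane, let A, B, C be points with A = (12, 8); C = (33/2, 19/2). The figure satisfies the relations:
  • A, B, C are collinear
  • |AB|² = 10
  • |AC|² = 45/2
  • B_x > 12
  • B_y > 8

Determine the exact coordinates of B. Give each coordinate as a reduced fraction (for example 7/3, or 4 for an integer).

B = (15, 9)

1. B_x = 15  [[A, B, C are collinear ⇒ 3/2x-9/2y+18=0] ∩ [|B−(12, 8)|²=10]]
2. B_y = 9  [[A, B, C are collinear ⇒ 3/2x-9/2y+18=0] ∩ [|B−(12, 8)|²=10]]
   so B = (15, 9)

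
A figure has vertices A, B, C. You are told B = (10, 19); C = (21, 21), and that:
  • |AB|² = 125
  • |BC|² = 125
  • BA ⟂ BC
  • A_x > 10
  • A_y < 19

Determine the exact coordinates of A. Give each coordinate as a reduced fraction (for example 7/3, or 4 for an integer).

1. A_x = 12  [[BA ⟂ BC ⇒ 11x+2y-148=0] ∩ [|A−(10, 19)|²=125]]
2. A_y = 8  [[BA ⟂ BC ⇒ 11x+2y-148=0] ∩ [|A−(10, 19)|²=125]]
   so A = (12, 8)

A = (12, 8)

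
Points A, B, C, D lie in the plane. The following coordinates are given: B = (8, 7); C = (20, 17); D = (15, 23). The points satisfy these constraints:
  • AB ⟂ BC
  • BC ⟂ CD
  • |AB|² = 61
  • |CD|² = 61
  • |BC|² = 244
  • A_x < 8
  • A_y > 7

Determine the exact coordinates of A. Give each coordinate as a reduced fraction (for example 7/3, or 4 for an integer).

1. A_x = 3  [[AB ⟂ BC ⇒ -12x-10y+166=0] ∩ [|A−(8, 7)|²=61]]
2. A_y = 13  [[AB ⟂ BC ⇒ -12x-10y+166=0] ∩ [|A−(8, 7)|²=61]]
   so A = (3, 13)

A = (3, 13)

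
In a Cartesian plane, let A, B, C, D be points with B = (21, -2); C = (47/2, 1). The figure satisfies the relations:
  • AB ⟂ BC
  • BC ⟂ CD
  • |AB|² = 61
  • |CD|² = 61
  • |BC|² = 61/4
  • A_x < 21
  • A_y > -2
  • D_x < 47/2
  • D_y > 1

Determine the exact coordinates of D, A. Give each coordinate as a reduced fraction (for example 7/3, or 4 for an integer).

1. D_x = 35/2  [[BC ⟂ CD ⇒ 5/2x+3y-247/4=0] ∩ [|D−(47/2, 1)|²=61]]
2. D_y = 6  [[BC ⟂ CD ⇒ 5/2x+3y-247/4=0] ∩ [|D−(47/2, 1)|²=61]]
   so D = (35/2, 6)
3. A_x = 15  [[AB ⟂ BC ⇒ -5/2x-3y+93/2=0] ∩ [|A−(21, -2)|²=61]]
4. A_y = 3  [[AB ⟂ BC ⇒ -5/2x-3y+93/2=0] ∩ [|A−(21, -2)|²=61]]
   so A = (15, 3)

D = (35/2, 6)
A = (15, 3)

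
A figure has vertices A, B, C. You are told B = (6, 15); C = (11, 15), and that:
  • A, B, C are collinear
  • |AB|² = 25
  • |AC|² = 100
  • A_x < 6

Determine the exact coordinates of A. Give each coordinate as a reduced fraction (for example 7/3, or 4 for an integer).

A = (1, 15)

1. A_x = 1  [[A, B, C are collinear ⇒ 5y-75=0] ∩ [|A−(6, 15)|²=25]]
2. A_y = 15  [[A, B, C are collinear ⇒ 5y-75=0] ∩ [|A−(6, 15)|²=25]]
   so A = (1, 15)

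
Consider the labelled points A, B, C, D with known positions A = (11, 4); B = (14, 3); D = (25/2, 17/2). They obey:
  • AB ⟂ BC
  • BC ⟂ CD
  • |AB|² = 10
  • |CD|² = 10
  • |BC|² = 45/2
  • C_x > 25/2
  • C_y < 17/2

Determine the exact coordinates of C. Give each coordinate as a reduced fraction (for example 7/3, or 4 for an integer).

C = (31/2, 15/2)

1. C_x = 31/2  [[AB ⟂ BC ⇒ 3x-1y-39=0] ∩ [|C−(25/2, 17/2)|²=10]]
2. C_y = 15/2  [[AB ⟂ BC ⇒ 3x-1y-39=0] ∩ [|C−(25/2, 17/2)|²=10]]
   so C = (31/2, 15/2)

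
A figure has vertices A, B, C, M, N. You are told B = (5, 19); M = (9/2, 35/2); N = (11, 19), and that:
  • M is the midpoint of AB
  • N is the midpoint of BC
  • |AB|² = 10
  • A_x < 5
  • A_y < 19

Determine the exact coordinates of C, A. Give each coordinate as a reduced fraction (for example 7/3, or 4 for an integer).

1. A_x = 4  [A = 2·M−B = 2·(9/2, 35/2)−(5, 19)]
2. A_y = 16  [A = 2·M−B = 2·(9/2, 35/2)−(5, 19)]
   so A = (4, 16)
3. C_x = 17  [C = 2·N−B = 2·(11, 19)−(5, 19)]
4. C_y = 19  [C = 2·N−B = 2·(11, 19)−(5, 19)]
   so C = (17, 19)

C = (17, 19)
A = (4, 16)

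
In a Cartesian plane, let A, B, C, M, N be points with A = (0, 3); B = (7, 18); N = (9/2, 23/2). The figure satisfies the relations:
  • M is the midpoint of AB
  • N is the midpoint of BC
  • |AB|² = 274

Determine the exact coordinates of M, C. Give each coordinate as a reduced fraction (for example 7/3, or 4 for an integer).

1. M_x = 7/2  [2·M = A+B = (0, 3)+(7, 18)]
2. M_y = 21/2  [2·M = A+B = (0, 3)+(7, 18)]
   so M = (7/2, 21/2)
3. C_x = 2  [C = 2·N−B = 2·(9/2, 23/2)−(7, 18)]
4. C_y = 5  [C = 2·N−B = 2·(9/2, 23/2)−(7, 18)]
   so C = (2, 5)

M = (7/2, 21/2)
C = (2, 5)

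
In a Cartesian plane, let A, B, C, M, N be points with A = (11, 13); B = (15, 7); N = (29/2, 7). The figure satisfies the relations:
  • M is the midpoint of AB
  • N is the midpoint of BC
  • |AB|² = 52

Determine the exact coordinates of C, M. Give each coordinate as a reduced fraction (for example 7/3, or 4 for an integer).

1. M_x = 13  [2·M = A+B = (11, 13)+(15, 7)]
2. M_y = 10  [2·M = A+B = (11, 13)+(15, 7)]
   so M = (13, 10)
3. C_x = 14  [C = 2·N−B = 2·(29/2, 7)−(15, 7)]
4. C_y = 7  [C = 2·N−B = 2·(29/2, 7)−(15, 7)]
   so C = (14, 7)

C = (14, 7)
M = (13, 10)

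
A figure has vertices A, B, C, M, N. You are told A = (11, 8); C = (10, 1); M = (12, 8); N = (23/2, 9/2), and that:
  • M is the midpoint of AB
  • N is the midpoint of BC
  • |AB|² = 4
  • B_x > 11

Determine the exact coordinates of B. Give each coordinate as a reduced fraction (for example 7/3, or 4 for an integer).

1. B_x = 13  [B = 2·M−A = 2·(12, 8)−(11, 8)]
2. B_y = 8  [B = 2·M−A = 2·(12, 8)−(11, 8)]
   so B = (13, 8)

B = (13, 8)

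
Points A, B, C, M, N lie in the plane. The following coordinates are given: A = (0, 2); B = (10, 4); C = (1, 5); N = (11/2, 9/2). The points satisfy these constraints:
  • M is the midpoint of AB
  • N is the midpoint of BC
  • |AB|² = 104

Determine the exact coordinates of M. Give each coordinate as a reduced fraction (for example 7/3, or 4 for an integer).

1. M_x = 5  [2·M = A+B = (0, 2)+(10, 4)]
2. M_y = 3  [2·M = A+B = (0, 2)+(10, 4)]
   so M = (5, 3)

M = (5, 3)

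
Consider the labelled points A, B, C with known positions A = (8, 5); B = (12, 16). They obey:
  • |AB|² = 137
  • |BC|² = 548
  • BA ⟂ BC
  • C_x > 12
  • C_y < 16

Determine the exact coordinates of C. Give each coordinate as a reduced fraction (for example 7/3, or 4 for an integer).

1. C_x = 34  [[BA ⟂ BC ⇒ -4x-11y+224=0] ∩ [|C−(12, 16)|²=548]]
2. C_y = 8  [[BA ⟂ BC ⇒ -4x-11y+224=0] ∩ [|C−(12, 16)|²=548]]
   so C = (34, 8)

C = (34, 8)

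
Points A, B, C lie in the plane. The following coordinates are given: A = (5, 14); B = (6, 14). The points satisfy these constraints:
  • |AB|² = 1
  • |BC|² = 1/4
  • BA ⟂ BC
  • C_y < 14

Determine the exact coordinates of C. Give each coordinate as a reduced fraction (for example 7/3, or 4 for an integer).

C = (6, 27/2)

1. C_x = 6  [[BA ⟂ BC ⇒ -1x+6=0] ∩ [|C−(6, 14)|²=1/4]]
2. C_y = 27/2  [[BA ⟂ BC ⇒ -1x+6=0] ∩ [|C−(6, 14)|²=1/4]]
   so C = (6, 27/2)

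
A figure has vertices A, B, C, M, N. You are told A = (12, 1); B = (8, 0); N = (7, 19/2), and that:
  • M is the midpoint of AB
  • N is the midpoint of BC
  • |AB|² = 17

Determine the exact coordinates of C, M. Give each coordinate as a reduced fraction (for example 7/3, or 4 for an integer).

C = (6, 19)
M = (10, 1/2)

1. M_x = 10  [2·M = A+B = (12, 1)+(8, 0)]
2. M_y = 1/2  [2·M = A+B = (12, 1)+(8, 0)]
   so M = (10, 1/2)
3. C_x = 6  [C = 2·N−B = 2·(7, 19/2)−(8, 0)]
4. C_y = 19  [C = 2·N−B = 2·(7, 19/2)−(8, 0)]
   so C = (6, 19)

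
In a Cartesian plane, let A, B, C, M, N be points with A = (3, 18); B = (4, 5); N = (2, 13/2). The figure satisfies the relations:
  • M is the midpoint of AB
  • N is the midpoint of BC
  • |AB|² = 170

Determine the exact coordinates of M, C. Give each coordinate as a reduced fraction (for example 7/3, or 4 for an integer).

1. M_x = 7/2  [2·M = A+B = (3, 18)+(4, 5)]
2. M_y = 23/2  [2·M = A+B = (3, 18)+(4, 5)]
   so M = (7/2, 23/2)
3. C_x = 0  [C = 2·N−B = 2·(2, 13/2)−(4, 5)]
4. C_y = 8  [C = 2·N−B = 2·(2, 13/2)−(4, 5)]
   so C = (0, 8)

M = (7/2, 23/2)
C = (0, 8)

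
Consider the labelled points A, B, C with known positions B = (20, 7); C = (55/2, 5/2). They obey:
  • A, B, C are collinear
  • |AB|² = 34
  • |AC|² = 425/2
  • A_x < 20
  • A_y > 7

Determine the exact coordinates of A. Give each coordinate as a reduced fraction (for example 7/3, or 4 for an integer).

1. A_x = 15  [[A, B, C are collinear ⇒ 9/2x+15/2y-285/2=0] ∩ [|A−(20, 7)|²=34]]
2. A_y = 10  [[A, B, C are collinear ⇒ 9/2x+15/2y-285/2=0] ∩ [|A−(20, 7)|²=34]]
   so A = (15, 10)

A = (15, 10)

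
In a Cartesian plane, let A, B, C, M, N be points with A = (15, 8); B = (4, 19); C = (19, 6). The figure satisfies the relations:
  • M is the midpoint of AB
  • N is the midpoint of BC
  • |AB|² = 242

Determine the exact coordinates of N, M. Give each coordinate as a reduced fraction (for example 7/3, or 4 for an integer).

N = (23/2, 25/2)
M = (19/2, 27/2)

1. M_x = 19/2  [2·M = A+B = (15, 8)+(4, 19)]
2. M_y = 27/2  [2·M = A+B = (15, 8)+(4, 19)]
   so M = (19/2, 27/2)
3. N_x = 23/2  [2·N = B+C = (4, 19)+(19, 6)]
4. N_y = 25/2  [2·N = B+C = (4, 19)+(19, 6)]
   so N = (23/2, 25/2)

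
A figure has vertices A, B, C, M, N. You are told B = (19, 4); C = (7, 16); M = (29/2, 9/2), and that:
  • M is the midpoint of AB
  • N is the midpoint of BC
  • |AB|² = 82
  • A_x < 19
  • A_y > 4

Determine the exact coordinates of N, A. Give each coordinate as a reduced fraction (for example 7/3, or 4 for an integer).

N = (13, 10)
A = (10, 5)

1. A_x = 10  [A = 2·M−B = 2·(29/2, 9/2)−(19, 4)]
2. A_y = 5  [A = 2·M−B = 2·(29/2, 9/2)−(19, 4)]
   so A = (10, 5)
3. N_x = 13  [2·N = B+C = (19, 4)+(7, 16)]
4. N_y = 10  [2·N = B+C = (19, 4)+(7, 16)]
   so N = (13, 10)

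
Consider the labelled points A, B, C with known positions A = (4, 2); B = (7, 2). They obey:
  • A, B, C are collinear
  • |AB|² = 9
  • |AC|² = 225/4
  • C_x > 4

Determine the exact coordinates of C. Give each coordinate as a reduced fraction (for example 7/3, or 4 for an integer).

1. C_x = 23/2  [[A, B, C are collinear ⇒ 3y-6=0] ∩ [|C−(4, 2)|²=225/4]]
2. C_y = 2  [[A, B, C are collinear ⇒ 3y-6=0] ∩ [|C−(4, 2)|²=225/4]]
   so C = (23/2, 2)

C = (23/2, 2)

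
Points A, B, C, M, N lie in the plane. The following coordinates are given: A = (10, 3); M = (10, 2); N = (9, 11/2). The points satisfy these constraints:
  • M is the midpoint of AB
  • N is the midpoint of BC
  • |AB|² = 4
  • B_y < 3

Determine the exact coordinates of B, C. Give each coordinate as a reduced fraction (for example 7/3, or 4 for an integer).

B = (10, 1)
C = (8, 10)

1. B_x = 10  [B = 2·M−A = 2·(10, 2)−(10, 3)]
2. B_y = 1  [B = 2·M−A = 2·(10, 2)−(10, 3)]
   so B = (10, 1)
3. C_x = 8  [C = 2·N−B = 2·(9, 11/2)−(10, 1)]
4. C_y = 10  [C = 2·N−B = 2·(9, 11/2)−(10, 1)]
   so C = (8, 10)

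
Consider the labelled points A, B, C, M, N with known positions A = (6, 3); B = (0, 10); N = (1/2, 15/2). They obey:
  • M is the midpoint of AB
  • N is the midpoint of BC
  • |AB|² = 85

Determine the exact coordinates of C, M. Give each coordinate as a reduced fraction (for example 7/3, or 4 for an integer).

1. M_x = 3  [2·M = A+B = (6, 3)+(0, 10)]
2. M_y = 13/2  [2·M = A+B = (6, 3)+(0, 10)]
   so M = (3, 13/2)
3. C_x = 1  [C = 2·N−B = 2·(1/2, 15/2)−(0, 10)]
4. C_y = 5  [C = 2·N−B = 2·(1/2, 15/2)−(0, 10)]
   so C = (1, 5)

C = (1, 5)
M = (3, 13/2)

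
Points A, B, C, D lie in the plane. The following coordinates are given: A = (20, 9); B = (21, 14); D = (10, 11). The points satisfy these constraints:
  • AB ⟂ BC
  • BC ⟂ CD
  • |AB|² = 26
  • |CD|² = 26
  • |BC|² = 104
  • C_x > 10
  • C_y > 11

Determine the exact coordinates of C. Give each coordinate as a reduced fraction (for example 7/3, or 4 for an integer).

C = (11, 16)

1. C_x = 11  [[AB ⟂ BC ⇒ 1x+5y-91=0] ∩ [|C−(10, 11)|²=26]]
2. C_y = 16  [[AB ⟂ BC ⇒ 1x+5y-91=0] ∩ [|C−(10, 11)|²=26]]
   so C = (11, 16)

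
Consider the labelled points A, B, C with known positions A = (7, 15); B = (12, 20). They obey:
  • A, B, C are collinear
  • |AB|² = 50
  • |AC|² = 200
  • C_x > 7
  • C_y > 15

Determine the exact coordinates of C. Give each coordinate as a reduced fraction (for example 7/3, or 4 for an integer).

C = (17, 25)

1. C_x = 17  [[A, B, C are collinear ⇒ -5x+5y-40=0] ∩ [|C−(7, 15)|²=200]]
2. C_y = 25  [[A, B, C are collinear ⇒ -5x+5y-40=0] ∩ [|C−(7, 15)|²=200]]
   so C = (17, 25)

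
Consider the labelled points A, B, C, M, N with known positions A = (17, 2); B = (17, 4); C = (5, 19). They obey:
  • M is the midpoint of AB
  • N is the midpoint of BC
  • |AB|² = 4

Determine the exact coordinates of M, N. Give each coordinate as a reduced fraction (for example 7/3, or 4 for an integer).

M = (17, 3)
N = (11, 23/2)

1. M_x = 17  [2·M = A+B = (17, 2)+(17, 4)]
2. M_y = 3  [2·M = A+B = (17, 2)+(17, 4)]
   so M = (17, 3)
3. N_x = 11  [2·N = B+C = (17, 4)+(5, 19)]
4. N_y = 23/2  [2·N = B+C = (17, 4)+(5, 19)]
   so N = (11, 23/2)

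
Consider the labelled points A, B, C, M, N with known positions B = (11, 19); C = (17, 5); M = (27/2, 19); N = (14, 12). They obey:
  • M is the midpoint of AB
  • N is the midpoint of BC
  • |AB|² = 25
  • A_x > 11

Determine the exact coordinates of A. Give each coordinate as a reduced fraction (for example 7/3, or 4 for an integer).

1. A_x = 16  [A = 2·M−B = 2·(27/2, 19)−(11, 19)]
2. A_y = 19  [A = 2·M−B = 2·(27/2, 19)−(11, 19)]
   so A = (16, 19)

A = (16, 19)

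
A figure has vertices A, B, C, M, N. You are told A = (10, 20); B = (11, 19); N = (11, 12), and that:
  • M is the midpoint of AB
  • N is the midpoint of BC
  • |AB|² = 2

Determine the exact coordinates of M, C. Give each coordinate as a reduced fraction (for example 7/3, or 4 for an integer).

1. M_x = 21/2  [2·M = A+B = (10, 20)+(11, 19)]
2. M_y = 39/2  [2·M = A+B = (10, 20)+(11, 19)]
   so M = (21/2, 39/2)
3. C_x = 11  [C = 2·N−B = 2·(11, 12)−(11, 19)]
4. C_y = 5  [C = 2·N−B = 2·(11, 12)−(11, 19)]
   so C = (11, 5)

M = (21/2, 39/2)
C = (11, 5)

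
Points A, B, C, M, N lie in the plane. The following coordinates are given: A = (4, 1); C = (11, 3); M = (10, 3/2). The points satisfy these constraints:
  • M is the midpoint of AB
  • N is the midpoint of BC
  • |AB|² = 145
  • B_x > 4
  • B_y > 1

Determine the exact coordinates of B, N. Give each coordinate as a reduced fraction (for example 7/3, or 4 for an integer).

B = (16, 2)
N = (27/2, 5/2)

1. B_x = 16  [B = 2·M−A = 2·(10, 3/2)−(4, 1)]
2. B_y = 2  [B = 2·M−A = 2·(10, 3/2)−(4, 1)]
   so B = (16, 2)
3. N_x = 27/2  [2·N = B+C = (16, 2)+(11, 3)]
4. N_y = 5/2  [2·N = B+C = (16, 2)+(11, 3)]
   so N = (27/2, 5/2)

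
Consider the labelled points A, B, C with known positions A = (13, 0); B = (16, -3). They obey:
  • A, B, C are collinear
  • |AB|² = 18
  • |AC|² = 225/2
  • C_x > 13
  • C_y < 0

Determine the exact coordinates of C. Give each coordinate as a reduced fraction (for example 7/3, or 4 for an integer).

1. C_x = 41/2  [[A, B, C are collinear ⇒ 3x+3y-39=0] ∩ [|C−(13, 0)|²=225/2]]
2. C_y = -15/2  [[A, B, C are collinear ⇒ 3x+3y-39=0] ∩ [|C−(13, 0)|²=225/2]]
   so C = (41/2, -15/2)

C = (41/2, -15/2)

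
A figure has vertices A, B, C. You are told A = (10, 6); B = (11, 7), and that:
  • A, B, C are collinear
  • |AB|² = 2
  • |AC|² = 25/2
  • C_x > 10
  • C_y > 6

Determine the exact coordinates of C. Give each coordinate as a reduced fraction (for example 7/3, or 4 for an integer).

C = (25/2, 17/2)

1. C_x = 25/2  [[A, B, C are collinear ⇒ -1x+1y+4=0] ∩ [|C−(10, 6)|²=25/2]]
2. C_y = 17/2  [[A, B, C are collinear ⇒ -1x+1y+4=0] ∩ [|C−(10, 6)|²=25/2]]
   so C = (25/2, 17/2)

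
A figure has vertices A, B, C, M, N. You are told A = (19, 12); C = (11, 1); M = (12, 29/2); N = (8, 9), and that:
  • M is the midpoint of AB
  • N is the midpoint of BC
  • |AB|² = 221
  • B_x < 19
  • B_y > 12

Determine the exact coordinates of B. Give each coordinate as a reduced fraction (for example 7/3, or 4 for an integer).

B = (5, 17)

1. B_x = 5  [B = 2·M−A = 2·(12, 29/2)−(19, 12)]
2. B_y = 17  [B = 2·M−A = 2·(12, 29/2)−(19, 12)]
   so B = (5, 17)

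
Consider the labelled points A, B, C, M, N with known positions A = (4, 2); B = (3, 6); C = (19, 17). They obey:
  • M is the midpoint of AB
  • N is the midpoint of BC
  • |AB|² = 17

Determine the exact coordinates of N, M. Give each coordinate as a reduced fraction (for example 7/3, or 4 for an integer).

1. M_x = 7/2  [2·M = A+B = (4, 2)+(3, 6)]
2. M_y = 4  [2·M = A+B = (4, 2)+(3, 6)]
   so M = (7/2, 4)
3. N_x = 11  [2·N = B+C = (3, 6)+(19, 17)]
4. N_y = 23/2  [2·N = B+C = (3, 6)+(19, 17)]
   so N = (11, 23/2)

N = (11, 23/2)
M = (7/2, 4)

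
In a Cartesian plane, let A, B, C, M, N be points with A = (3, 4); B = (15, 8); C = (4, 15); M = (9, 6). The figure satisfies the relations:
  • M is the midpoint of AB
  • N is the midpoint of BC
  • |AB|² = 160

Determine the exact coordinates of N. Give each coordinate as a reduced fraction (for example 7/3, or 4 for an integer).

1. N_x = 19/2  [2·N = B+C = (15, 8)+(4, 15)]
2. N_y = 23/2  [2·N = B+C = (15, 8)+(4, 15)]
   so N = (19/2, 23/2)

N = (19/2, 23/2)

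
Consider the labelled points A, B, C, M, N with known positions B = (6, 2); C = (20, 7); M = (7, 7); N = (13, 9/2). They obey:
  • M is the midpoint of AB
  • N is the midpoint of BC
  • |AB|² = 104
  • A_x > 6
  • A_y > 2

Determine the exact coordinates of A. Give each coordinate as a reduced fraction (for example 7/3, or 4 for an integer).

A = (8, 12)

1. A_x = 8  [A = 2·M−B = 2·(7, 7)−(6, 2)]
2. A_y = 12  [A = 2·M−B = 2·(7, 7)−(6, 2)]
   so A = (8, 12)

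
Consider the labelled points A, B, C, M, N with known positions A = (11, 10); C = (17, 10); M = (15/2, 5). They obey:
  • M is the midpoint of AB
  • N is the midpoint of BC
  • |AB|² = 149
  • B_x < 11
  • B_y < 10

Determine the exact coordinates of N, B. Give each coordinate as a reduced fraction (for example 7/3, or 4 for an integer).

1. B_x = 4  [B = 2·M−A = 2·(15/2, 5)−(11, 10)]
2. B_y = 0  [B = 2·M−A = 2·(15/2, 5)−(11, 10)]
   so B = (4, 0)
3. N_x = 21/2  [2·N = B+C = (4, 0)+(17, 10)]
4. N_y = 5  [2·N = B+C = (4, 0)+(17, 10)]
   so N = (21/2, 5)

N = (21/2, 5)
B = (4, 0)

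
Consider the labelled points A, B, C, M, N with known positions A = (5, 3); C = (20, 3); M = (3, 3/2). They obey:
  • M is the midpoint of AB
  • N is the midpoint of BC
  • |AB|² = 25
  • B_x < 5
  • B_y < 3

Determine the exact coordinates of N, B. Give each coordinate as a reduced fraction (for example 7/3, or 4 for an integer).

1. B_x = 1  [B = 2·M−A = 2·(3, 3/2)−(5, 3)]
2. B_y = 0  [B = 2·M−A = 2·(3, 3/2)−(5, 3)]
   so B = (1, 0)
3. N_x = 21/2  [2·N = B+C = (1, 0)+(20, 3)]
4. N_y = 3/2  [2·N = B+C = (1, 0)+(20, 3)]
   so N = (21/2, 3/2)

N = (21/2, 3/2)
B = (1, 0)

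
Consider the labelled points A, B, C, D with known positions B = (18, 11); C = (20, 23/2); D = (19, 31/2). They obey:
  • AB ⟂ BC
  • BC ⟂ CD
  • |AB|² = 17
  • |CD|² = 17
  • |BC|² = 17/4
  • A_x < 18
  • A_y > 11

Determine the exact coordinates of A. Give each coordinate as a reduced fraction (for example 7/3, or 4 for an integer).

A = (17, 15)

1. A_x = 17  [[AB ⟂ BC ⇒ -2x-1/2y+83/2=0] ∩ [|A−(18, 11)|²=17]]
2. A_y = 15  [[AB ⟂ BC ⇒ -2x-1/2y+83/2=0] ∩ [|A−(18, 11)|²=17]]
   so A = (17, 15)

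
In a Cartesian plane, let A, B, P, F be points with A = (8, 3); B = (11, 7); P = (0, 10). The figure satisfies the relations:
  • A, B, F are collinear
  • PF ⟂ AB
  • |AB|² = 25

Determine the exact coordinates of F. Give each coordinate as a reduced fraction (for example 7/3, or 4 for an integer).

1. F_x = 212/25  [[A, B, F are collinear ⇒ -4x+3y+23=0] ∩ [PF ⟂ AB ⇒ 3x+4y-40=0]]
2. F_y = 91/25  [[A, B, F are collinear ⇒ -4x+3y+23=0] ∩ [PF ⟂ AB ⇒ 3x+4y-40=0]]
   so F = (212/25, 91/25)

F = (212/25, 91/25)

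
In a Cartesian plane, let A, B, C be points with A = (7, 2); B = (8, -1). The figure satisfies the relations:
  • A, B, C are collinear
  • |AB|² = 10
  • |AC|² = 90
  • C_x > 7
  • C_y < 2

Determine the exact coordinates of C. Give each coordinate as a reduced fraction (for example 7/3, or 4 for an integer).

1. C_x = 10  [[A, B, C are collinear ⇒ 3x+1y-23=0] ∩ [|C−(7, 2)|²=90]]
2. C_y = -7  [[A, B, C are collinear ⇒ 3x+1y-23=0] ∩ [|C−(7, 2)|²=90]]
   so C = (10, -7)

C = (10, -7)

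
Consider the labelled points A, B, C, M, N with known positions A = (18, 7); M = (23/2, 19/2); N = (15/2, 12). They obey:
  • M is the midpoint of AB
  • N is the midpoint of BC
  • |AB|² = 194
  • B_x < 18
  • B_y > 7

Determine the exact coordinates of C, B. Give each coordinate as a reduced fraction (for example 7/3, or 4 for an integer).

C = (10, 12)
B = (5, 12)

1. B_x = 5  [B = 2·M−A = 2·(23/2, 19/2)−(18, 7)]
2. B_y = 12  [B = 2·M−A = 2·(23/2, 19/2)−(18, 7)]
   so B = (5, 12)
3. C_x = 10  [C = 2·N−B = 2·(15/2, 12)−(5, 12)]
4. C_y = 12  [C = 2·N−B = 2·(15/2, 12)−(5, 12)]
   so C = (10, 12)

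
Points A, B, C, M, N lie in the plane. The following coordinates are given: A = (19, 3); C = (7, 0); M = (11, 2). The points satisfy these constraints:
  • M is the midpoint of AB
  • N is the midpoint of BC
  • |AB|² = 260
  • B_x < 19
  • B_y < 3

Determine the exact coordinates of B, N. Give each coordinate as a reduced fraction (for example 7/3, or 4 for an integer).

1. B_x = 3  [B = 2·M−A = 2·(11, 2)−(19, 3)]
2. B_y = 1  [B = 2·M−A = 2·(11, 2)−(19, 3)]
   so B = (3, 1)
3. N_x = 5  [2·N = B+C = (3, 1)+(7, 0)]
4. N_y = 1/2  [2·N = B+C = (3, 1)+(7, 0)]
   so N = (5, 1/2)

B = (3, 1)
N = (5, 1/2)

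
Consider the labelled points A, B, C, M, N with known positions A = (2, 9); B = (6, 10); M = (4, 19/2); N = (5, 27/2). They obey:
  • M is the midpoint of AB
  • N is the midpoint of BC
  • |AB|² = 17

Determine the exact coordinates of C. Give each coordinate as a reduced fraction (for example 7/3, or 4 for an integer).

C = (4, 17)

1. C_x = 4  [C = 2·N−B = 2·(5, 27/2)−(6, 10)]
2. C_y = 17  [C = 2·N−B = 2·(5, 27/2)−(6, 10)]
   so C = (4, 17)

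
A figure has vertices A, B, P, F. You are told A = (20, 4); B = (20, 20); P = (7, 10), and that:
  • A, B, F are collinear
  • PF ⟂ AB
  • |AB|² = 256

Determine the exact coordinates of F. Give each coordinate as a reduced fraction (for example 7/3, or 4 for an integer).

1. F_x = 20  [[A, B, F are collinear ⇒ -16x+320=0] ∩ [PF ⟂ AB ⇒ 16y-160=0]]
2. F_y = 10  [[A, B, F are collinear ⇒ -16x+320=0] ∩ [PF ⟂ AB ⇒ 16y-160=0]]
   so F = (20, 10)

F = (20, 10)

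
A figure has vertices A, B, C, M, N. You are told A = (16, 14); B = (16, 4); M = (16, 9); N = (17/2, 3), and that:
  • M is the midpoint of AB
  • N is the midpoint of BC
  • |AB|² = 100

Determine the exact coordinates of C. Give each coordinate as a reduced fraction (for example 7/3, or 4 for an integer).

1. C_x = 1  [C = 2·N−B = 2·(17/2, 3)−(16, 4)]
2. C_y = 2  [C = 2·N−B = 2·(17/2, 3)−(16, 4)]
   so C = (1, 2)

C = (1, 2)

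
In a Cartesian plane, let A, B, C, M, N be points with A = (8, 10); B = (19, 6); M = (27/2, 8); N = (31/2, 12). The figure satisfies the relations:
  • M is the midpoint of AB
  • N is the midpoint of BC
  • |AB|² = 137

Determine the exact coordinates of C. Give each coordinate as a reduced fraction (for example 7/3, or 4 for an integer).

C = (12, 18)

1. C_x = 12  [C = 2·N−B = 2·(31/2, 12)−(19, 6)]
2. C_y = 18  [C = 2·N−B = 2·(31/2, 12)−(19, 6)]
   so C = (12, 18)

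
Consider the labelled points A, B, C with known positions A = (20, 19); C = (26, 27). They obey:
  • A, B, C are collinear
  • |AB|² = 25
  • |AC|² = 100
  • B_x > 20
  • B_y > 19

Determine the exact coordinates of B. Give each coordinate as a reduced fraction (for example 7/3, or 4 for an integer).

B = (23, 23)

1. B_x = 23  [[A, B, C are collinear ⇒ 8x-6y-46=0] ∩ [|B−(20, 19)|²=25]]
2. B_y = 23  [[A, B, C are collinear ⇒ 8x-6y-46=0] ∩ [|B−(20, 19)|²=25]]
   so B = (23, 23)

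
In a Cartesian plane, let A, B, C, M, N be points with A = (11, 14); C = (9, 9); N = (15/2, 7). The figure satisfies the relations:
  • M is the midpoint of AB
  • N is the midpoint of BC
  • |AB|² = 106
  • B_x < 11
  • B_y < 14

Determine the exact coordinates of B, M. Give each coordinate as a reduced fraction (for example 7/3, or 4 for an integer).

1. B_x = 6  [B = 2·N−C = 2·(15/2, 7)−(9, 9)]
2. B_y = 5  [B = 2·N−C = 2·(15/2, 7)−(9, 9)]
   so B = (6, 5)
3. M_x = 17/2  [2·M = A+B = (11, 14)+(6, 5)]
4. M_y = 19/2  [2·M = A+B = (11, 14)+(6, 5)]
   so M = (17/2, 19/2)

B = (6, 5)
M = (17/2, 19/2)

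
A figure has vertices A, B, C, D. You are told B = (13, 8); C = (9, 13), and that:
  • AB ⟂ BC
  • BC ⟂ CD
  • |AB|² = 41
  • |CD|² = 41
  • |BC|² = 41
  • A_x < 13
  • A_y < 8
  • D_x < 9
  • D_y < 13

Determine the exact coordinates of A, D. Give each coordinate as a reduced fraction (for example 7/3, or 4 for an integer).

A = (8, 4)
D = (4, 9)

1. A_x = 8  [[AB ⟂ BC ⇒ 4x-5y-12=0] ∩ [|A−(13, 8)|²=41]]
2. A_y = 4  [[AB ⟂ BC ⇒ 4x-5y-12=0] ∩ [|A−(13, 8)|²=41]]
   so A = (8, 4)
3. D_x = 4  [[BC ⟂ CD ⇒ -4x+5y-29=0] ∩ [|D−(9, 13)|²=41]]
4. D_y = 9  [[BC ⟂ CD ⇒ -4x+5y-29=0] ∩ [|D−(9, 13)|²=41]]
   so D = (4, 9)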